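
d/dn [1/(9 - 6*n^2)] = 4*n/(3*(2*n^2 - 3)^2)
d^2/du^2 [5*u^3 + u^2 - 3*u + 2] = 30*u + 2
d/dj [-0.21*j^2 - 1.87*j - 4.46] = -0.42*j - 1.87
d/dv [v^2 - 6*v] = 2*v - 6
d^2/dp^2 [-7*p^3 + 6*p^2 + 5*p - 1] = 12 - 42*p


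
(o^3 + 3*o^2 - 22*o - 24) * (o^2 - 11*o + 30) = o^5 - 8*o^4 - 25*o^3 + 308*o^2 - 396*o - 720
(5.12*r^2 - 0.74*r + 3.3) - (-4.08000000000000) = 5.12*r^2 - 0.74*r + 7.38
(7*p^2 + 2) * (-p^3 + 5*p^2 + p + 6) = -7*p^5 + 35*p^4 + 5*p^3 + 52*p^2 + 2*p + 12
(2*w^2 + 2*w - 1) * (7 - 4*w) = -8*w^3 + 6*w^2 + 18*w - 7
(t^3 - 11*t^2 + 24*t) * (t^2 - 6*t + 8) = t^5 - 17*t^4 + 98*t^3 - 232*t^2 + 192*t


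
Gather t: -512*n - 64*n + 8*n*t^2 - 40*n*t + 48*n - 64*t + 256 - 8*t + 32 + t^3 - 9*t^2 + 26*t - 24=-528*n + t^3 + t^2*(8*n - 9) + t*(-40*n - 46) + 264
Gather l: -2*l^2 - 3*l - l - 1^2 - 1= -2*l^2 - 4*l - 2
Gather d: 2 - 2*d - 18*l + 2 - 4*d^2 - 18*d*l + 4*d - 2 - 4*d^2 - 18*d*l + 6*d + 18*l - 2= -8*d^2 + d*(8 - 36*l)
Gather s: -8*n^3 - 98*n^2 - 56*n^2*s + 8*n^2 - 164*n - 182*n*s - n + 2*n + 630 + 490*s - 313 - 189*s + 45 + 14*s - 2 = -8*n^3 - 90*n^2 - 163*n + s*(-56*n^2 - 182*n + 315) + 360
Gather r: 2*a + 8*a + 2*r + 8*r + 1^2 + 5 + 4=10*a + 10*r + 10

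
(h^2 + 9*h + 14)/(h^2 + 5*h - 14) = (h + 2)/(h - 2)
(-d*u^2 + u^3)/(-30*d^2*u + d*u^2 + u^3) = u*(-d + u)/(-30*d^2 + d*u + u^2)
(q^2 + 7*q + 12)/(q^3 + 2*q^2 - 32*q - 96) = (q + 3)/(q^2 - 2*q - 24)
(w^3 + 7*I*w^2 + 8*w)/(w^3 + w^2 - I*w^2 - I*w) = (w + 8*I)/(w + 1)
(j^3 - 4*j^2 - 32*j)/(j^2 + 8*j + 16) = j*(j - 8)/(j + 4)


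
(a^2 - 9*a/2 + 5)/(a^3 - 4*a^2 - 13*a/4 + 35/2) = 2*(a - 2)/(2*a^2 - 3*a - 14)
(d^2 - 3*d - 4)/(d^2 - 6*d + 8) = (d + 1)/(d - 2)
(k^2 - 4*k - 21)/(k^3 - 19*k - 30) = (k - 7)/(k^2 - 3*k - 10)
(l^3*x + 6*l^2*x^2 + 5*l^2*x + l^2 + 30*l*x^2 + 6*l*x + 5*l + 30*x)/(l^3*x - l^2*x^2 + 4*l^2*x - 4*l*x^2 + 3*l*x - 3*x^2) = (l^3*x + 6*l^2*x^2 + 5*l^2*x + l^2 + 30*l*x^2 + 6*l*x + 5*l + 30*x)/(x*(l^3 - l^2*x + 4*l^2 - 4*l*x + 3*l - 3*x))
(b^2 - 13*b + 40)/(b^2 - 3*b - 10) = (b - 8)/(b + 2)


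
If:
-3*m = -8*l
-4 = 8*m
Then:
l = -3/16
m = -1/2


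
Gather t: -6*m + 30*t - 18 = -6*m + 30*t - 18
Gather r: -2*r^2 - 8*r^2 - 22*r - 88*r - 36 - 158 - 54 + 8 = -10*r^2 - 110*r - 240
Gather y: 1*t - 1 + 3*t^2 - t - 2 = 3*t^2 - 3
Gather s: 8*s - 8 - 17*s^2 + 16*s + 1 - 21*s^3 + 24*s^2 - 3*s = -21*s^3 + 7*s^2 + 21*s - 7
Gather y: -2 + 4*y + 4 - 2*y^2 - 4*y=2 - 2*y^2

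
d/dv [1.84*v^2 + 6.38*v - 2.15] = 3.68*v + 6.38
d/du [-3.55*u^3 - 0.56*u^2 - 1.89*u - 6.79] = -10.65*u^2 - 1.12*u - 1.89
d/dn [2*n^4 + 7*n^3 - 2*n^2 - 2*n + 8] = 8*n^3 + 21*n^2 - 4*n - 2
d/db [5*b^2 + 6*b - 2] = 10*b + 6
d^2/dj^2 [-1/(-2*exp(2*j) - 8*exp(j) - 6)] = 2*(-(exp(j) + 1)*(exp(2*j) + 4*exp(j) + 3) + 2*(exp(j) + 2)^2*exp(j))*exp(j)/(exp(2*j) + 4*exp(j) + 3)^3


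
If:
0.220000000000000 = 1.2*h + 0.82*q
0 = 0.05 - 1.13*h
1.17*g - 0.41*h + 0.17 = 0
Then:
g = -0.13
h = 0.04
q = 0.20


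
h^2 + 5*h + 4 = (h + 1)*(h + 4)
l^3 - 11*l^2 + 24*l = l*(l - 8)*(l - 3)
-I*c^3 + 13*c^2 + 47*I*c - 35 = (c + 5*I)*(c + 7*I)*(-I*c + 1)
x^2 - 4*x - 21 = (x - 7)*(x + 3)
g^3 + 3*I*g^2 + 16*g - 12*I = (g - 2*I)*(g - I)*(g + 6*I)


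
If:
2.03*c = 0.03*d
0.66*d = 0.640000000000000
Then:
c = 0.01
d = 0.97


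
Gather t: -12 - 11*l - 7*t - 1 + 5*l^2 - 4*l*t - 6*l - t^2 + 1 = 5*l^2 - 17*l - t^2 + t*(-4*l - 7) - 12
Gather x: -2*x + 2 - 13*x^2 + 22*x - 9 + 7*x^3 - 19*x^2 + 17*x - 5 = 7*x^3 - 32*x^2 + 37*x - 12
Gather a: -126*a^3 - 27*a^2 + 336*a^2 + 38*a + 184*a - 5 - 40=-126*a^3 + 309*a^2 + 222*a - 45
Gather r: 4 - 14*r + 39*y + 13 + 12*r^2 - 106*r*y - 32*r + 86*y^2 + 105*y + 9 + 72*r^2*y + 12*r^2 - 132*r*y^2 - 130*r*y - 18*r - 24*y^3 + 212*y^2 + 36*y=r^2*(72*y + 24) + r*(-132*y^2 - 236*y - 64) - 24*y^3 + 298*y^2 + 180*y + 26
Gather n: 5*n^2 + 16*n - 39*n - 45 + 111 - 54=5*n^2 - 23*n + 12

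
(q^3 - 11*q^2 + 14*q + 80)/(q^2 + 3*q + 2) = (q^2 - 13*q + 40)/(q + 1)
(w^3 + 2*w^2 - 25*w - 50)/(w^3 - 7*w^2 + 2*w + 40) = (w + 5)/(w - 4)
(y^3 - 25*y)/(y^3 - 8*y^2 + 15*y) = (y + 5)/(y - 3)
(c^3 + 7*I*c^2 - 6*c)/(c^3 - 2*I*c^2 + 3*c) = (c + 6*I)/(c - 3*I)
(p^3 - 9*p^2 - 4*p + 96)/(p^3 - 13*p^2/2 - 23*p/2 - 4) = 2*(p^2 - p - 12)/(2*p^2 + 3*p + 1)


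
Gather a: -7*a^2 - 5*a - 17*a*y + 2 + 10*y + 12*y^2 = -7*a^2 + a*(-17*y - 5) + 12*y^2 + 10*y + 2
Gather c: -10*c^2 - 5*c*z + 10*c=-10*c^2 + c*(10 - 5*z)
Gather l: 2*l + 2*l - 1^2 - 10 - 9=4*l - 20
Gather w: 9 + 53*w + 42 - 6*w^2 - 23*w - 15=-6*w^2 + 30*w + 36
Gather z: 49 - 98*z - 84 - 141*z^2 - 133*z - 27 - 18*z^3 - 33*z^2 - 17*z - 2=-18*z^3 - 174*z^2 - 248*z - 64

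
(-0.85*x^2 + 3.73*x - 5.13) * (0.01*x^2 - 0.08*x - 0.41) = -0.0085*x^4 + 0.1053*x^3 - 0.00120000000000003*x^2 - 1.1189*x + 2.1033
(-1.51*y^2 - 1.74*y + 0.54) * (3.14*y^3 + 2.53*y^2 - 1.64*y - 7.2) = -4.7414*y^5 - 9.2839*y^4 - 0.230199999999999*y^3 + 15.0918*y^2 + 11.6424*y - 3.888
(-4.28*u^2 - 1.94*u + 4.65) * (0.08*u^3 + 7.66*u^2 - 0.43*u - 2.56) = -0.3424*u^5 - 32.94*u^4 - 12.648*u^3 + 47.41*u^2 + 2.9669*u - 11.904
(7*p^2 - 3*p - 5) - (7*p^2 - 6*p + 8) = 3*p - 13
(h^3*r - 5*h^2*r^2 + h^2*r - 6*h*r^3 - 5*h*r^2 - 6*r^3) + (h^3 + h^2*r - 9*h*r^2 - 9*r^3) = h^3*r + h^3 - 5*h^2*r^2 + 2*h^2*r - 6*h*r^3 - 14*h*r^2 - 15*r^3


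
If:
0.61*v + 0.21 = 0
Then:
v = -0.34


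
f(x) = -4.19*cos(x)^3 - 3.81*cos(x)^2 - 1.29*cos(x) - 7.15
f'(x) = 12.57*sin(x)*cos(x)^2 + 7.62*sin(x)*cos(x) + 1.29*sin(x)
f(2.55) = -6.31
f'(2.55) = 2.02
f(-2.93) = -5.61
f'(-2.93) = -1.23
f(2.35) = -6.67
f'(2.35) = 1.52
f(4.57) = -7.03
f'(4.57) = -0.46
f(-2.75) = -5.90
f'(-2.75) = -1.90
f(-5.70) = -13.32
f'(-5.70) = 9.04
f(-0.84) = -10.95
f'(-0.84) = -8.92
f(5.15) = -8.70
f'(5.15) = -6.14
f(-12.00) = -13.47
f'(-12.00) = 8.95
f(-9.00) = -5.97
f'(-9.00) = -1.97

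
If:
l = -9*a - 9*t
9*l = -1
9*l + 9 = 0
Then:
No Solution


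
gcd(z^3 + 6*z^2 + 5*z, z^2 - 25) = z + 5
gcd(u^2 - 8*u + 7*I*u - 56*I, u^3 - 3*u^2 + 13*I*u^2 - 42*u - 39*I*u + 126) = u + 7*I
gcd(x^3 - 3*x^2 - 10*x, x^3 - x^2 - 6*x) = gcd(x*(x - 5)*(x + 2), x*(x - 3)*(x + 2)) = x^2 + 2*x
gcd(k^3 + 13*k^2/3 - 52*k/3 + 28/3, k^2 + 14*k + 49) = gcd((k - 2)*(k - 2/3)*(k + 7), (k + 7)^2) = k + 7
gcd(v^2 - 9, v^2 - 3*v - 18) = v + 3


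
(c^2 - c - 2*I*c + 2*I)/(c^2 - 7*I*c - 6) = (-c^2 + c + 2*I*c - 2*I)/(-c^2 + 7*I*c + 6)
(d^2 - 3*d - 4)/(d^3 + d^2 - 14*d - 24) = (d + 1)/(d^2 + 5*d + 6)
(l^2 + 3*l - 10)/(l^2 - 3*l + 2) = (l + 5)/(l - 1)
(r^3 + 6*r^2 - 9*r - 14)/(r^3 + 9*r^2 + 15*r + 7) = (r - 2)/(r + 1)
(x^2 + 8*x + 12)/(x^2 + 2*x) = (x + 6)/x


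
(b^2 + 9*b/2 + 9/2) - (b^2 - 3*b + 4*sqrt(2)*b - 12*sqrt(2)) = -4*sqrt(2)*b + 15*b/2 + 9/2 + 12*sqrt(2)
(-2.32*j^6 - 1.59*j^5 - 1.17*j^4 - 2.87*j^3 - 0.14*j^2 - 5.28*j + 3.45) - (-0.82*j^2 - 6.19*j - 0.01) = -2.32*j^6 - 1.59*j^5 - 1.17*j^4 - 2.87*j^3 + 0.68*j^2 + 0.91*j + 3.46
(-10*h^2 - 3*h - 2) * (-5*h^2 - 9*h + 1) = 50*h^4 + 105*h^3 + 27*h^2 + 15*h - 2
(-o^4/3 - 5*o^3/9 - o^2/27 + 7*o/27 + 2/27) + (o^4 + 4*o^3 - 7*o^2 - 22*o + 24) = 2*o^4/3 + 31*o^3/9 - 190*o^2/27 - 587*o/27 + 650/27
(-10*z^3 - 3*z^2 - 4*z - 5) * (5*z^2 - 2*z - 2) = -50*z^5 + 5*z^4 + 6*z^3 - 11*z^2 + 18*z + 10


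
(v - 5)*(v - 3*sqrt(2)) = v^2 - 5*v - 3*sqrt(2)*v + 15*sqrt(2)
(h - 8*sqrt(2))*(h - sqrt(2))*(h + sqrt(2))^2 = h^4 - 7*sqrt(2)*h^3 - 18*h^2 + 14*sqrt(2)*h + 32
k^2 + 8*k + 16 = (k + 4)^2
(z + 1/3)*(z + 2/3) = z^2 + z + 2/9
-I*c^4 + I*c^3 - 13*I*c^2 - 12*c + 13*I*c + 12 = (c - 3*I)*(c - I)*(c + 4*I)*(-I*c + I)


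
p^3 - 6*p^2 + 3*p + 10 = (p - 5)*(p - 2)*(p + 1)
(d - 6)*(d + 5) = d^2 - d - 30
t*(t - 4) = t^2 - 4*t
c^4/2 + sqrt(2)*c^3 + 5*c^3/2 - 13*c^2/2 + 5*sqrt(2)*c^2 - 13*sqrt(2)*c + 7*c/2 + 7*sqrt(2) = (c/2 + sqrt(2))*(c - 1)^2*(c + 7)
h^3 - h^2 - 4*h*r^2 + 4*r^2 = (h - 1)*(h - 2*r)*(h + 2*r)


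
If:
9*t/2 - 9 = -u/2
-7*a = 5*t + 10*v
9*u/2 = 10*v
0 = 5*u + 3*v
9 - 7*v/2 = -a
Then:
No Solution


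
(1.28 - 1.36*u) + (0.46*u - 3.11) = -0.9*u - 1.83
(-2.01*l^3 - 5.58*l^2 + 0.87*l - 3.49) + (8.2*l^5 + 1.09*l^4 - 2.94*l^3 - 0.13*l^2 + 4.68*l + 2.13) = 8.2*l^5 + 1.09*l^4 - 4.95*l^3 - 5.71*l^2 + 5.55*l - 1.36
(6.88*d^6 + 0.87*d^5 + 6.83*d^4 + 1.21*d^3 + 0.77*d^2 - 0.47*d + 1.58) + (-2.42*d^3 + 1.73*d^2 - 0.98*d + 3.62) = 6.88*d^6 + 0.87*d^5 + 6.83*d^4 - 1.21*d^3 + 2.5*d^2 - 1.45*d + 5.2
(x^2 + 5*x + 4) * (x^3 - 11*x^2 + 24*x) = x^5 - 6*x^4 - 27*x^3 + 76*x^2 + 96*x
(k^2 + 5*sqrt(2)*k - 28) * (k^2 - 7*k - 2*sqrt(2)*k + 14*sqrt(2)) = k^4 - 7*k^3 + 3*sqrt(2)*k^3 - 48*k^2 - 21*sqrt(2)*k^2 + 56*sqrt(2)*k + 336*k - 392*sqrt(2)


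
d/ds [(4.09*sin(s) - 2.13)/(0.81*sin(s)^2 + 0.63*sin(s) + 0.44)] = (-3.3129*sin(s)^2 + 3.4506*sin(s) + 3.1415)*cos(s)/(0.6561*sin(s)^4 + 1.0206*sin(s)^3 + 1.1097*sin(s)^2 + 0.5544*sin(s) + 0.1936)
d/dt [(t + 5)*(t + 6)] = 2*t + 11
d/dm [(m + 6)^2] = 2*m + 12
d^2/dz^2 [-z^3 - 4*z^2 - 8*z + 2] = -6*z - 8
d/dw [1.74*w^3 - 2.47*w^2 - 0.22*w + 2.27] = 5.22*w^2 - 4.94*w - 0.22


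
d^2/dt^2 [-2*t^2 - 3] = -4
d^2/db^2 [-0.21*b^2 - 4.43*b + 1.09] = -0.420000000000000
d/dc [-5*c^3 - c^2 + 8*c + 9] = -15*c^2 - 2*c + 8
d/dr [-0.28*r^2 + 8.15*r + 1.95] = 8.15 - 0.56*r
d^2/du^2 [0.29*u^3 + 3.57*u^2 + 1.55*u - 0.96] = 1.74*u + 7.14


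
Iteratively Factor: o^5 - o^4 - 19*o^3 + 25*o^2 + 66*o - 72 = (o - 1)*(o^4 - 19*o^2 + 6*o + 72) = (o - 3)*(o - 1)*(o^3 + 3*o^2 - 10*o - 24) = (o - 3)^2*(o - 1)*(o^2 + 6*o + 8) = (o - 3)^2*(o - 1)*(o + 2)*(o + 4)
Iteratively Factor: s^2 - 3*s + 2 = (s - 2)*(s - 1)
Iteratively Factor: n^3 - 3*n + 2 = (n - 1)*(n^2 + n - 2) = (n - 1)*(n + 2)*(n - 1)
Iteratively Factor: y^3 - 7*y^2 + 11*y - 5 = (y - 1)*(y^2 - 6*y + 5) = (y - 1)^2*(y - 5)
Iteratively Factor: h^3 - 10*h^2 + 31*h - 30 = (h - 5)*(h^2 - 5*h + 6) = (h - 5)*(h - 3)*(h - 2)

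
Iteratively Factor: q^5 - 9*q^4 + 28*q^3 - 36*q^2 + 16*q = (q - 1)*(q^4 - 8*q^3 + 20*q^2 - 16*q) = (q - 2)*(q - 1)*(q^3 - 6*q^2 + 8*q) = (q - 4)*(q - 2)*(q - 1)*(q^2 - 2*q) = q*(q - 4)*(q - 2)*(q - 1)*(q - 2)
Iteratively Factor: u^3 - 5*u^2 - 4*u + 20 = (u + 2)*(u^2 - 7*u + 10) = (u - 5)*(u + 2)*(u - 2)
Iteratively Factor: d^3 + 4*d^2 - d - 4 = (d - 1)*(d^2 + 5*d + 4) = (d - 1)*(d + 4)*(d + 1)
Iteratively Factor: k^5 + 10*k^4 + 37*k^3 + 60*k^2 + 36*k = (k + 2)*(k^4 + 8*k^3 + 21*k^2 + 18*k) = (k + 2)^2*(k^3 + 6*k^2 + 9*k) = k*(k + 2)^2*(k^2 + 6*k + 9) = k*(k + 2)^2*(k + 3)*(k + 3)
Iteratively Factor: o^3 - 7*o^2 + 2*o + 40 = (o + 2)*(o^2 - 9*o + 20) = (o - 4)*(o + 2)*(o - 5)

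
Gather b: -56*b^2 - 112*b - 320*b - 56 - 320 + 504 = -56*b^2 - 432*b + 128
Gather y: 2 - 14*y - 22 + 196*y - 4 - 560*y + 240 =216 - 378*y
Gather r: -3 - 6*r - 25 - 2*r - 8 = -8*r - 36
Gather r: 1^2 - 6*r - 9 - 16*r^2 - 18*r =-16*r^2 - 24*r - 8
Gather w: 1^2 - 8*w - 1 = -8*w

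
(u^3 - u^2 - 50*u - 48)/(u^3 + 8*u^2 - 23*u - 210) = (u^2 - 7*u - 8)/(u^2 + 2*u - 35)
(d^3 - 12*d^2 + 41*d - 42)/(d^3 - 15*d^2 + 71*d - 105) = (d - 2)/(d - 5)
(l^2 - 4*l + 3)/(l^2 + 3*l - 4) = (l - 3)/(l + 4)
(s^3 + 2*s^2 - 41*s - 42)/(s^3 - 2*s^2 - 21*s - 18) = (s + 7)/(s + 3)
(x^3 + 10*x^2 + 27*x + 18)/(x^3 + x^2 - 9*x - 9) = (x + 6)/(x - 3)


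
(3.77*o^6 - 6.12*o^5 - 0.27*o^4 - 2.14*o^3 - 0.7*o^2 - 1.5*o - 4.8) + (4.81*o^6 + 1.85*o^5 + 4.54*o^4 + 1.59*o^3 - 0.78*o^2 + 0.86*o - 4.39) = 8.58*o^6 - 4.27*o^5 + 4.27*o^4 - 0.55*o^3 - 1.48*o^2 - 0.64*o - 9.19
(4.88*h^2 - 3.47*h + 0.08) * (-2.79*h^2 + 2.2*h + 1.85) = -13.6152*h^4 + 20.4173*h^3 + 1.1708*h^2 - 6.2435*h + 0.148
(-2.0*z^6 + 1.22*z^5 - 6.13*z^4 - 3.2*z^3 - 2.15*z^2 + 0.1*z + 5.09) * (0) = 0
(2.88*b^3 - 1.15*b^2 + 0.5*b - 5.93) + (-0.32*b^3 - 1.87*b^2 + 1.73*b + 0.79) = 2.56*b^3 - 3.02*b^2 + 2.23*b - 5.14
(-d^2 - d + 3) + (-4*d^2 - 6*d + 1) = -5*d^2 - 7*d + 4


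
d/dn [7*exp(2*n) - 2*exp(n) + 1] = (14*exp(n) - 2)*exp(n)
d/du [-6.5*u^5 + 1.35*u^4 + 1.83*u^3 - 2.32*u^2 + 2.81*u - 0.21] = -32.5*u^4 + 5.4*u^3 + 5.49*u^2 - 4.64*u + 2.81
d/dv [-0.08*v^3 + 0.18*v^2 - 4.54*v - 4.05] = -0.24*v^2 + 0.36*v - 4.54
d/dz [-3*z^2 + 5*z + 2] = 5 - 6*z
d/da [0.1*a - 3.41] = 0.100000000000000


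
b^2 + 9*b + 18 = (b + 3)*(b + 6)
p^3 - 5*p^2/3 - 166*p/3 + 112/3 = (p - 8)*(p - 2/3)*(p + 7)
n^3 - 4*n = n*(n - 2)*(n + 2)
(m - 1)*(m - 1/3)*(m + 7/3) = m^3 + m^2 - 25*m/9 + 7/9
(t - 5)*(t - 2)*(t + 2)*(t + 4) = t^4 - t^3 - 24*t^2 + 4*t + 80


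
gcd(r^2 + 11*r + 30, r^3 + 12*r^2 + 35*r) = r + 5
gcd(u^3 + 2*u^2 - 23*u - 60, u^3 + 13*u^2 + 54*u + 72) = u^2 + 7*u + 12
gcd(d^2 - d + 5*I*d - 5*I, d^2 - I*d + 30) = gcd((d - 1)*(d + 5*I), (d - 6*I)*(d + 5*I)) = d + 5*I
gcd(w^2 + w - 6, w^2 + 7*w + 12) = w + 3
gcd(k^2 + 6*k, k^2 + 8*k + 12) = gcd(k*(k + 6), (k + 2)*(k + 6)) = k + 6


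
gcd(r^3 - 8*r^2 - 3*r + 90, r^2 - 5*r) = r - 5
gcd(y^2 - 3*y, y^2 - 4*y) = y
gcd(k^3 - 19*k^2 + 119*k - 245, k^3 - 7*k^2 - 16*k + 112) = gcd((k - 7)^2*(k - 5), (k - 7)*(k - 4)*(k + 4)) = k - 7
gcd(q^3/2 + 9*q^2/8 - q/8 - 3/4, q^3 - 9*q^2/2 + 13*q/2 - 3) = 1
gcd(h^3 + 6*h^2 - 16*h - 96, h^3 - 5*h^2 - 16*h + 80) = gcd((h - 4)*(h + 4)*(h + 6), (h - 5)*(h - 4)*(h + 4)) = h^2 - 16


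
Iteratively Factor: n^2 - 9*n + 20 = (n - 5)*(n - 4)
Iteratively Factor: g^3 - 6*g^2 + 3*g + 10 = (g + 1)*(g^2 - 7*g + 10) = (g - 2)*(g + 1)*(g - 5)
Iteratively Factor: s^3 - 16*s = (s - 4)*(s^2 + 4*s) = (s - 4)*(s + 4)*(s)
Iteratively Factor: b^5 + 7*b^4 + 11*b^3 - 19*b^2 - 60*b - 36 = (b - 2)*(b^4 + 9*b^3 + 29*b^2 + 39*b + 18) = (b - 2)*(b + 3)*(b^3 + 6*b^2 + 11*b + 6) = (b - 2)*(b + 2)*(b + 3)*(b^2 + 4*b + 3) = (b - 2)*(b + 2)*(b + 3)^2*(b + 1)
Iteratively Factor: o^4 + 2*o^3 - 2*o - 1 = (o + 1)*(o^3 + o^2 - o - 1) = (o - 1)*(o + 1)*(o^2 + 2*o + 1) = (o - 1)*(o + 1)^2*(o + 1)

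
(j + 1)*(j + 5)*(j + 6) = j^3 + 12*j^2 + 41*j + 30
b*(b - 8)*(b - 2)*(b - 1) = b^4 - 11*b^3 + 26*b^2 - 16*b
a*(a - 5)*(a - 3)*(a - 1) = a^4 - 9*a^3 + 23*a^2 - 15*a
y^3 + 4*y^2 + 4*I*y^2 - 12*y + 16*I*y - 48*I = (y - 2)*(y + 6)*(y + 4*I)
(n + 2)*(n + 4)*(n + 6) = n^3 + 12*n^2 + 44*n + 48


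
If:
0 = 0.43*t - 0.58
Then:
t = 1.35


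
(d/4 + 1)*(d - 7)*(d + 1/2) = d^3/4 - 5*d^2/8 - 59*d/8 - 7/2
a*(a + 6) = a^2 + 6*a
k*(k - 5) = k^2 - 5*k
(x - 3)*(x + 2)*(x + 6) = x^3 + 5*x^2 - 12*x - 36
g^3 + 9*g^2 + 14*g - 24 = (g - 1)*(g + 4)*(g + 6)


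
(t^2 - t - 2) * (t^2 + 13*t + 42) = t^4 + 12*t^3 + 27*t^2 - 68*t - 84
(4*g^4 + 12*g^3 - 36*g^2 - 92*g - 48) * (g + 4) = 4*g^5 + 28*g^4 + 12*g^3 - 236*g^2 - 416*g - 192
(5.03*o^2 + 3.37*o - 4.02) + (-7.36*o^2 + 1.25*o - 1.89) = -2.33*o^2 + 4.62*o - 5.91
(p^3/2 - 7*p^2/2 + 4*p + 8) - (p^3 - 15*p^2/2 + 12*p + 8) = -p^3/2 + 4*p^2 - 8*p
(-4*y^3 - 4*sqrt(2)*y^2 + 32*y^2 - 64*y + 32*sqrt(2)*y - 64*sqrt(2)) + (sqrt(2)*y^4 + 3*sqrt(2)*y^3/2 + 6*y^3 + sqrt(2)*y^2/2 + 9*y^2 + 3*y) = sqrt(2)*y^4 + 2*y^3 + 3*sqrt(2)*y^3/2 - 7*sqrt(2)*y^2/2 + 41*y^2 - 61*y + 32*sqrt(2)*y - 64*sqrt(2)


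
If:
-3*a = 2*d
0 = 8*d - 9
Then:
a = -3/4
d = 9/8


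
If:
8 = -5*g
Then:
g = -8/5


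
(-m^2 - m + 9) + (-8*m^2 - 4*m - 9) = -9*m^2 - 5*m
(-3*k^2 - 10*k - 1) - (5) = -3*k^2 - 10*k - 6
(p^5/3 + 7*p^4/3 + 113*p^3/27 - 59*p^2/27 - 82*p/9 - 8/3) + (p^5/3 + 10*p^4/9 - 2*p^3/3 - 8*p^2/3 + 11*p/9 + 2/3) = 2*p^5/3 + 31*p^4/9 + 95*p^3/27 - 131*p^2/27 - 71*p/9 - 2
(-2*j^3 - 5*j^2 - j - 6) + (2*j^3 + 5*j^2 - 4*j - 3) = -5*j - 9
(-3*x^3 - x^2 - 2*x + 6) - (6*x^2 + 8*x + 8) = -3*x^3 - 7*x^2 - 10*x - 2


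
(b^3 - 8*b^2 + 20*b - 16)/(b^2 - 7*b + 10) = (b^2 - 6*b + 8)/(b - 5)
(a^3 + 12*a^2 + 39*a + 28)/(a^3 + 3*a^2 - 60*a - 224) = (a + 1)/(a - 8)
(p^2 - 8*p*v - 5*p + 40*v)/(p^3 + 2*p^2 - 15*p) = (p^2 - 8*p*v - 5*p + 40*v)/(p*(p^2 + 2*p - 15))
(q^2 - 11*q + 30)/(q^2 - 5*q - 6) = (q - 5)/(q + 1)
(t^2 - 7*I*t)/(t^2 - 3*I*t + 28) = t/(t + 4*I)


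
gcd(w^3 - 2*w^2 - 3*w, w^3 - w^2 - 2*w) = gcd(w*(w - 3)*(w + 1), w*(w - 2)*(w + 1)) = w^2 + w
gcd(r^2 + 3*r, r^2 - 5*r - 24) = r + 3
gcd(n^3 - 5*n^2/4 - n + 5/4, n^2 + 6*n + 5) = n + 1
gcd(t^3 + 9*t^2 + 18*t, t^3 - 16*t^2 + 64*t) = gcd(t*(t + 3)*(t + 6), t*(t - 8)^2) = t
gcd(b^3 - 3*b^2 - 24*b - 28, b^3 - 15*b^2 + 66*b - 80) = 1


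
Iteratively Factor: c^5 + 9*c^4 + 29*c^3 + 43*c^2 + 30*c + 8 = (c + 4)*(c^4 + 5*c^3 + 9*c^2 + 7*c + 2) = (c + 2)*(c + 4)*(c^3 + 3*c^2 + 3*c + 1) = (c + 1)*(c + 2)*(c + 4)*(c^2 + 2*c + 1) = (c + 1)^2*(c + 2)*(c + 4)*(c + 1)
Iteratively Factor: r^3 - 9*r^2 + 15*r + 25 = (r - 5)*(r^2 - 4*r - 5) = (r - 5)^2*(r + 1)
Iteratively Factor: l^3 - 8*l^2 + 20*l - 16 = (l - 2)*(l^2 - 6*l + 8) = (l - 2)^2*(l - 4)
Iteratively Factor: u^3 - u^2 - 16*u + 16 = (u + 4)*(u^2 - 5*u + 4) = (u - 1)*(u + 4)*(u - 4)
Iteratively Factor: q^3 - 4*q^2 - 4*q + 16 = (q - 4)*(q^2 - 4) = (q - 4)*(q + 2)*(q - 2)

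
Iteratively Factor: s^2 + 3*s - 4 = (s + 4)*(s - 1)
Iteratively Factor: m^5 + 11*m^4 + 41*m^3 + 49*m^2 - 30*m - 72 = (m + 2)*(m^4 + 9*m^3 + 23*m^2 + 3*m - 36) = (m + 2)*(m + 3)*(m^3 + 6*m^2 + 5*m - 12) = (m - 1)*(m + 2)*(m + 3)*(m^2 + 7*m + 12) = (m - 1)*(m + 2)*(m + 3)^2*(m + 4)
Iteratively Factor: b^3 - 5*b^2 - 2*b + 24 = (b - 4)*(b^2 - b - 6) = (b - 4)*(b - 3)*(b + 2)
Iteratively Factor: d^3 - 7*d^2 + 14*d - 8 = (d - 1)*(d^2 - 6*d + 8) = (d - 4)*(d - 1)*(d - 2)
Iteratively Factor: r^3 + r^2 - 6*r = (r - 2)*(r^2 + 3*r) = (r - 2)*(r + 3)*(r)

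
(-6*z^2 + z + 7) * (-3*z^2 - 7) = 18*z^4 - 3*z^3 + 21*z^2 - 7*z - 49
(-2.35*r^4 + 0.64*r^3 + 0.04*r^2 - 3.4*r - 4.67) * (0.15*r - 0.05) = -0.3525*r^5 + 0.2135*r^4 - 0.026*r^3 - 0.512*r^2 - 0.5305*r + 0.2335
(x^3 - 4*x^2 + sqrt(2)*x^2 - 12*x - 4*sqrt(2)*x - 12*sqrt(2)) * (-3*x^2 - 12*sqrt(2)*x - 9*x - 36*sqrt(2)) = -3*x^5 - 15*sqrt(2)*x^4 + 3*x^4 + 15*sqrt(2)*x^3 + 48*x^3 + 132*x^2 + 360*sqrt(2)*x^2 + 576*x + 540*sqrt(2)*x + 864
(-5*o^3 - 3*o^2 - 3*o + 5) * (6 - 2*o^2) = 10*o^5 + 6*o^4 - 24*o^3 - 28*o^2 - 18*o + 30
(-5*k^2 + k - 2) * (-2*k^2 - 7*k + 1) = 10*k^4 + 33*k^3 - 8*k^2 + 15*k - 2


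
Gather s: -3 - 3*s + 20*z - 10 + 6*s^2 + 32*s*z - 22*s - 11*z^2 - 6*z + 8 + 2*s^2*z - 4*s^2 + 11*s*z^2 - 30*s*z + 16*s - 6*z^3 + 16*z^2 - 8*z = s^2*(2*z + 2) + s*(11*z^2 + 2*z - 9) - 6*z^3 + 5*z^2 + 6*z - 5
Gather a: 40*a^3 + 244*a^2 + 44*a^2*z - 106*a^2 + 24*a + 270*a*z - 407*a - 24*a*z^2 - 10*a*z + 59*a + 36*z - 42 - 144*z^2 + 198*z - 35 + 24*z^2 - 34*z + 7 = 40*a^3 + a^2*(44*z + 138) + a*(-24*z^2 + 260*z - 324) - 120*z^2 + 200*z - 70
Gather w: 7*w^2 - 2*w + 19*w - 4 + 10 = 7*w^2 + 17*w + 6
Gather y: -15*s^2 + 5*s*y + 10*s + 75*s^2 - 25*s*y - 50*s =60*s^2 - 20*s*y - 40*s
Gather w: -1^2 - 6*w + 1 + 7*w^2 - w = 7*w^2 - 7*w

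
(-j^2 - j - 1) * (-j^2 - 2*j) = j^4 + 3*j^3 + 3*j^2 + 2*j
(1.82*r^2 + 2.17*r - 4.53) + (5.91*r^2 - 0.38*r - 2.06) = 7.73*r^2 + 1.79*r - 6.59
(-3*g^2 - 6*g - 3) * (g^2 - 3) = -3*g^4 - 6*g^3 + 6*g^2 + 18*g + 9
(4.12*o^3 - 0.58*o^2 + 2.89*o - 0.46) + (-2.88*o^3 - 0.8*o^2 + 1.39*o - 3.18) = 1.24*o^3 - 1.38*o^2 + 4.28*o - 3.64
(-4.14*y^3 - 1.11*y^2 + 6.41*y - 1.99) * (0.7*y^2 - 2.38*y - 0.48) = -2.898*y^5 + 9.0762*y^4 + 9.116*y^3 - 16.116*y^2 + 1.6594*y + 0.9552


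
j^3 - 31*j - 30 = (j - 6)*(j + 1)*(j + 5)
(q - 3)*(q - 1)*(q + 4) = q^3 - 13*q + 12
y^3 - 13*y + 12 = (y - 3)*(y - 1)*(y + 4)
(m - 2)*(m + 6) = m^2 + 4*m - 12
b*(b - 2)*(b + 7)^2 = b^4 + 12*b^3 + 21*b^2 - 98*b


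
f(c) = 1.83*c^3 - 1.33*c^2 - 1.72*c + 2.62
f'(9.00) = 419.03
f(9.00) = 1213.48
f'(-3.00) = 55.67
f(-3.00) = -53.60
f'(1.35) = 4.69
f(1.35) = 2.38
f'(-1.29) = 10.85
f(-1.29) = -1.30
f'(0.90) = 0.33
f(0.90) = 1.33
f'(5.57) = 153.79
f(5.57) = 268.02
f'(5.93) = 175.56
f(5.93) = 327.26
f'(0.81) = -0.27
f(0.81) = 1.33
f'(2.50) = 25.94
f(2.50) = 18.60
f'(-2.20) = 30.70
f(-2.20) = -19.52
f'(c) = 5.49*c^2 - 2.66*c - 1.72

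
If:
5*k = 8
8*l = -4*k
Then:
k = 8/5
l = -4/5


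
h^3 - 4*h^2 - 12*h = h*(h - 6)*(h + 2)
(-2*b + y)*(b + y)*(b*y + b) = -2*b^3*y - 2*b^3 - b^2*y^2 - b^2*y + b*y^3 + b*y^2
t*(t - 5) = t^2 - 5*t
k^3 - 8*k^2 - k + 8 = (k - 8)*(k - 1)*(k + 1)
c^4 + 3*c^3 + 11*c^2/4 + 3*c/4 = c*(c + 1/2)*(c + 1)*(c + 3/2)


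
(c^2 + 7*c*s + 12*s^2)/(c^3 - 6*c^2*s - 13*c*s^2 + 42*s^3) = (c + 4*s)/(c^2 - 9*c*s + 14*s^2)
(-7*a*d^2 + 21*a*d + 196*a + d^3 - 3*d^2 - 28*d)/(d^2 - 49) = (-7*a*d - 28*a + d^2 + 4*d)/(d + 7)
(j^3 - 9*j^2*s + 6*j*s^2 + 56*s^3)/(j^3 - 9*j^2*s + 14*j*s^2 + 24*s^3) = (-j^2 + 5*j*s + 14*s^2)/(-j^2 + 5*j*s + 6*s^2)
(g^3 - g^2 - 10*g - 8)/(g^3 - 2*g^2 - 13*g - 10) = (g - 4)/(g - 5)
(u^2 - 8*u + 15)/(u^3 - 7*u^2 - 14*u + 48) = (u^2 - 8*u + 15)/(u^3 - 7*u^2 - 14*u + 48)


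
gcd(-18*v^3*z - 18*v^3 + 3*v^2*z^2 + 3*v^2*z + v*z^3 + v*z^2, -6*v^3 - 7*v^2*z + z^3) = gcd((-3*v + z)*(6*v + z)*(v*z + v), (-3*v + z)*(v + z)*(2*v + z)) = -3*v + z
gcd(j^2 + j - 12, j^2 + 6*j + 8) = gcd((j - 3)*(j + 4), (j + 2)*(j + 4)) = j + 4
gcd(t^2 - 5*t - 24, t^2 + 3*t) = t + 3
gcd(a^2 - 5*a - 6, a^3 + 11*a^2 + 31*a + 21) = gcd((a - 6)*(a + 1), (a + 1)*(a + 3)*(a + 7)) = a + 1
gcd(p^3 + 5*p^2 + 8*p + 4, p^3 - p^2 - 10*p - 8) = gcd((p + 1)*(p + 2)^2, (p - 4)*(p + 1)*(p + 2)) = p^2 + 3*p + 2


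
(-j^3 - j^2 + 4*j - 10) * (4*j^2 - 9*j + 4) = -4*j^5 + 5*j^4 + 21*j^3 - 80*j^2 + 106*j - 40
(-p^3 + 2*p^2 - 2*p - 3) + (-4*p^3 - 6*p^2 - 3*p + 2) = -5*p^3 - 4*p^2 - 5*p - 1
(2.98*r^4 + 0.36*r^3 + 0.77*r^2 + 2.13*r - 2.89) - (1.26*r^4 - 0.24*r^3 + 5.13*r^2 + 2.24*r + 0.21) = 1.72*r^4 + 0.6*r^3 - 4.36*r^2 - 0.11*r - 3.1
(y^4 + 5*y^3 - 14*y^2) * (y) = y^5 + 5*y^4 - 14*y^3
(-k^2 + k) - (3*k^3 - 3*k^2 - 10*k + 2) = -3*k^3 + 2*k^2 + 11*k - 2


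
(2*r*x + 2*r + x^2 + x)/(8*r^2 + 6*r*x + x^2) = (x + 1)/(4*r + x)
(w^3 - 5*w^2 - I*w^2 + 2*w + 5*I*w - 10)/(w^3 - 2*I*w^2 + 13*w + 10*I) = (w^2 - w*(5 + 2*I) + 10*I)/(w^2 - 3*I*w + 10)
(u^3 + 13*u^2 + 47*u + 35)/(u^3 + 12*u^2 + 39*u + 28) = (u + 5)/(u + 4)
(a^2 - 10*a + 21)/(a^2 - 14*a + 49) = (a - 3)/(a - 7)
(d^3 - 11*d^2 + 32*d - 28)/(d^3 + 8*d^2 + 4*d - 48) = (d^2 - 9*d + 14)/(d^2 + 10*d + 24)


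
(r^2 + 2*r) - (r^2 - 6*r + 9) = 8*r - 9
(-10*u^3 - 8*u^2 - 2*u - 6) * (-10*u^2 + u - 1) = 100*u^5 + 70*u^4 + 22*u^3 + 66*u^2 - 4*u + 6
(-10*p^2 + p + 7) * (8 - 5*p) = 50*p^3 - 85*p^2 - 27*p + 56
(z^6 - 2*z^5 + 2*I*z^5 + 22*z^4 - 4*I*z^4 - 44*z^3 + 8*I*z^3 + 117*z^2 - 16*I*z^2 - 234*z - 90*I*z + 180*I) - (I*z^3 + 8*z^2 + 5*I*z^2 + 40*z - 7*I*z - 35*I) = z^6 - 2*z^5 + 2*I*z^5 + 22*z^4 - 4*I*z^4 - 44*z^3 + 7*I*z^3 + 109*z^2 - 21*I*z^2 - 274*z - 83*I*z + 215*I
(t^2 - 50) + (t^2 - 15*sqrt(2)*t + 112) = 2*t^2 - 15*sqrt(2)*t + 62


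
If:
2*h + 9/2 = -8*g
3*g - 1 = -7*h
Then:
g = -67/100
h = 43/100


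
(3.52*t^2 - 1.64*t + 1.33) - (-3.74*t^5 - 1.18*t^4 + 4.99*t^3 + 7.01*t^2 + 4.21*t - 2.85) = 3.74*t^5 + 1.18*t^4 - 4.99*t^3 - 3.49*t^2 - 5.85*t + 4.18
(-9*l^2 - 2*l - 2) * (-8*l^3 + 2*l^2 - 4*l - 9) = 72*l^5 - 2*l^4 + 48*l^3 + 85*l^2 + 26*l + 18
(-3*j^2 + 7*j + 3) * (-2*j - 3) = 6*j^3 - 5*j^2 - 27*j - 9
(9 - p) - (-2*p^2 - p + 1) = 2*p^2 + 8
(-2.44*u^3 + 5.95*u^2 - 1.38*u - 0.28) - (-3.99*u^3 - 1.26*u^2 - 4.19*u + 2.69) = 1.55*u^3 + 7.21*u^2 + 2.81*u - 2.97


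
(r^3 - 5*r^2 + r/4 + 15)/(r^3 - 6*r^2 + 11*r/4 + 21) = (2*r - 5)/(2*r - 7)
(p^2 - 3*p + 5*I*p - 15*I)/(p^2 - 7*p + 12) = (p + 5*I)/(p - 4)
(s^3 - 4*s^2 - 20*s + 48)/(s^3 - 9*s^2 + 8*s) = (s^3 - 4*s^2 - 20*s + 48)/(s*(s^2 - 9*s + 8))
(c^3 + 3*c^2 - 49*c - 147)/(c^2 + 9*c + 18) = (c^2 - 49)/(c + 6)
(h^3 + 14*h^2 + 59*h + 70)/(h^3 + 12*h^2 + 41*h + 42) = (h + 5)/(h + 3)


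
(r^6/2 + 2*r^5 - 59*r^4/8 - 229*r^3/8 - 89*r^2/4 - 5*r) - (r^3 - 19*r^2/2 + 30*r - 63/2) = r^6/2 + 2*r^5 - 59*r^4/8 - 237*r^3/8 - 51*r^2/4 - 35*r + 63/2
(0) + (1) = 1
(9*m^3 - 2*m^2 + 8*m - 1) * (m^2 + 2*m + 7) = 9*m^5 + 16*m^4 + 67*m^3 + m^2 + 54*m - 7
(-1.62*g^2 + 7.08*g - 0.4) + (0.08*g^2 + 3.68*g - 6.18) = -1.54*g^2 + 10.76*g - 6.58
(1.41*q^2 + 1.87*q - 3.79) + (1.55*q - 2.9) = 1.41*q^2 + 3.42*q - 6.69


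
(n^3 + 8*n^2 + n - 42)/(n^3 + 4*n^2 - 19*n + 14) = (n + 3)/(n - 1)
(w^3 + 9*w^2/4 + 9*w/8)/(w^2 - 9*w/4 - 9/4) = w*(2*w + 3)/(2*(w - 3))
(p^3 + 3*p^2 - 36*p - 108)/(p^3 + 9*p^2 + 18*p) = (p - 6)/p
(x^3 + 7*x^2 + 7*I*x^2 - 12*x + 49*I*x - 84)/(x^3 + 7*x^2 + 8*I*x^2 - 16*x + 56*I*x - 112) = (x + 3*I)/(x + 4*I)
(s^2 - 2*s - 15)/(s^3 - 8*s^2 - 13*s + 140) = (s + 3)/(s^2 - 3*s - 28)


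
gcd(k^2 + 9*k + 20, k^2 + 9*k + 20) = k^2 + 9*k + 20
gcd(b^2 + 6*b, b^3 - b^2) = b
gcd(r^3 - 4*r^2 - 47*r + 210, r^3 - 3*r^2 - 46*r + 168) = r^2 + r - 42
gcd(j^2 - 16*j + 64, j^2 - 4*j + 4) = 1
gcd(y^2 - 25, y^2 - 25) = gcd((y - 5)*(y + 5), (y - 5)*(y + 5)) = y^2 - 25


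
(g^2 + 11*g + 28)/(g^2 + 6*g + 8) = (g + 7)/(g + 2)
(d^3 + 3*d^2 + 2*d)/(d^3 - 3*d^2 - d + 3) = d*(d + 2)/(d^2 - 4*d + 3)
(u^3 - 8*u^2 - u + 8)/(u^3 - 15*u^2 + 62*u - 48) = (u + 1)/(u - 6)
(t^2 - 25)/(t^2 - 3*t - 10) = (t + 5)/(t + 2)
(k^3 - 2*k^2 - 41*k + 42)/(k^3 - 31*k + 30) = (k - 7)/(k - 5)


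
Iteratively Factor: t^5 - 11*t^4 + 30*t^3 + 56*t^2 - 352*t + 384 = (t - 2)*(t^4 - 9*t^3 + 12*t^2 + 80*t - 192) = (t - 4)*(t - 2)*(t^3 - 5*t^2 - 8*t + 48) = (t - 4)^2*(t - 2)*(t^2 - t - 12) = (t - 4)^3*(t - 2)*(t + 3)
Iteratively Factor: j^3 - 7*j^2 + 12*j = (j)*(j^2 - 7*j + 12) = j*(j - 4)*(j - 3)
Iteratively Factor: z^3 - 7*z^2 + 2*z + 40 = (z - 5)*(z^2 - 2*z - 8) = (z - 5)*(z + 2)*(z - 4)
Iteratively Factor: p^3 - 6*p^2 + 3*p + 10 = (p - 5)*(p^2 - p - 2) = (p - 5)*(p + 1)*(p - 2)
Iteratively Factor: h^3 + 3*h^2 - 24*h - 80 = (h + 4)*(h^2 - h - 20) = (h + 4)^2*(h - 5)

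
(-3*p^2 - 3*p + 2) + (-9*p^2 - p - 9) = -12*p^2 - 4*p - 7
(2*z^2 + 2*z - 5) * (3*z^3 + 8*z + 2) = 6*z^5 + 6*z^4 + z^3 + 20*z^2 - 36*z - 10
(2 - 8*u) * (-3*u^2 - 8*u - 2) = 24*u^3 + 58*u^2 - 4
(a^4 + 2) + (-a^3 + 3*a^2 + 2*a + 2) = a^4 - a^3 + 3*a^2 + 2*a + 4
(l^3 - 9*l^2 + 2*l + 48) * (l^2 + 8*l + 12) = l^5 - l^4 - 58*l^3 - 44*l^2 + 408*l + 576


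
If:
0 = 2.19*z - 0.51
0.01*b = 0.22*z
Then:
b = 5.12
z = 0.23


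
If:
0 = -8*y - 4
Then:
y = -1/2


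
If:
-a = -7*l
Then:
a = 7*l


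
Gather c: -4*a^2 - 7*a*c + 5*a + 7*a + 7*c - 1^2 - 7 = -4*a^2 + 12*a + c*(7 - 7*a) - 8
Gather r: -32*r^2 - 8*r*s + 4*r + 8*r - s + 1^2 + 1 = -32*r^2 + r*(12 - 8*s) - s + 2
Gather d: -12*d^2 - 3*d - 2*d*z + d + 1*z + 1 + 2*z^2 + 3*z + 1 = -12*d^2 + d*(-2*z - 2) + 2*z^2 + 4*z + 2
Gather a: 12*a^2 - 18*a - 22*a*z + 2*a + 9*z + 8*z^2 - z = 12*a^2 + a*(-22*z - 16) + 8*z^2 + 8*z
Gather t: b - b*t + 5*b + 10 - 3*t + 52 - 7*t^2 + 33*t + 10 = 6*b - 7*t^2 + t*(30 - b) + 72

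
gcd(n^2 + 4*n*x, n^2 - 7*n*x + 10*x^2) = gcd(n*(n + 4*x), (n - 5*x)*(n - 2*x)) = 1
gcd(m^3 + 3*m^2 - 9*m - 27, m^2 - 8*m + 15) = m - 3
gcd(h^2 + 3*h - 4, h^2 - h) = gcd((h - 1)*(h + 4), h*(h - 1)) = h - 1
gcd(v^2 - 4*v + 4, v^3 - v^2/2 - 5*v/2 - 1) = v - 2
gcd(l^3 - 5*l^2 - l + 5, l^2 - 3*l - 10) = l - 5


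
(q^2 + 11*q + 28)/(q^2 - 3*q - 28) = (q + 7)/(q - 7)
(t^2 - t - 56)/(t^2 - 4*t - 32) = (t + 7)/(t + 4)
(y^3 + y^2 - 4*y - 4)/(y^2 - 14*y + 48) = (y^3 + y^2 - 4*y - 4)/(y^2 - 14*y + 48)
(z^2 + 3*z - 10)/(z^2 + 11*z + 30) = (z - 2)/(z + 6)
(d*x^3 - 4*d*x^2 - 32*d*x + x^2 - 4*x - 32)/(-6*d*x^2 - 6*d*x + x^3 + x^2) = (-d*x^3 + 4*d*x^2 + 32*d*x - x^2 + 4*x + 32)/(x*(6*d*x + 6*d - x^2 - x))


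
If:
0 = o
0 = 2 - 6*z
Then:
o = 0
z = 1/3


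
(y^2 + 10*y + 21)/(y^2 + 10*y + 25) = (y^2 + 10*y + 21)/(y^2 + 10*y + 25)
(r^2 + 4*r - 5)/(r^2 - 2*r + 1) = (r + 5)/(r - 1)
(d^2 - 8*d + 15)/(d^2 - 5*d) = (d - 3)/d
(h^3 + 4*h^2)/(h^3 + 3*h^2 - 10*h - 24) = h^2/(h^2 - h - 6)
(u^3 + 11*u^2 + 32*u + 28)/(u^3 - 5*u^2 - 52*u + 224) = (u^2 + 4*u + 4)/(u^2 - 12*u + 32)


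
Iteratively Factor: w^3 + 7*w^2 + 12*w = (w)*(w^2 + 7*w + 12) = w*(w + 3)*(w + 4)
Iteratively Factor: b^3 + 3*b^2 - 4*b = (b)*(b^2 + 3*b - 4) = b*(b - 1)*(b + 4)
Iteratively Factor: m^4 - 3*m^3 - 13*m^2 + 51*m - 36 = (m - 3)*(m^3 - 13*m + 12) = (m - 3)^2*(m^2 + 3*m - 4) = (m - 3)^2*(m + 4)*(m - 1)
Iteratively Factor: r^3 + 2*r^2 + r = (r + 1)*(r^2 + r) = r*(r + 1)*(r + 1)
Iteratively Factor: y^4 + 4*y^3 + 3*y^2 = (y)*(y^3 + 4*y^2 + 3*y) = y*(y + 1)*(y^2 + 3*y) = y*(y + 1)*(y + 3)*(y)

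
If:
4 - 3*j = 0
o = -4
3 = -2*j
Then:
No Solution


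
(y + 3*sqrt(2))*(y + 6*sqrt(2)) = y^2 + 9*sqrt(2)*y + 36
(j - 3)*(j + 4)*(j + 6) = j^3 + 7*j^2 - 6*j - 72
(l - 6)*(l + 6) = l^2 - 36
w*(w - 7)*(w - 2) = w^3 - 9*w^2 + 14*w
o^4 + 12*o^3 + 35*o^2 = o^2*(o + 5)*(o + 7)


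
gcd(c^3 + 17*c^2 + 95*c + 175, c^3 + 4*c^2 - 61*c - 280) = c^2 + 12*c + 35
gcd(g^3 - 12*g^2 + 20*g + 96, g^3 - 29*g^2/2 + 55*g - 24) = g^2 - 14*g + 48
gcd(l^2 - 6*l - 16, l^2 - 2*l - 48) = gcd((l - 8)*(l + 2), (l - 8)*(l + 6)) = l - 8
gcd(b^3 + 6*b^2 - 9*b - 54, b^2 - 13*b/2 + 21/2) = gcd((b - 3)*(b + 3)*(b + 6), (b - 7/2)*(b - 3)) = b - 3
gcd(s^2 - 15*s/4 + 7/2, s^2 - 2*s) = s - 2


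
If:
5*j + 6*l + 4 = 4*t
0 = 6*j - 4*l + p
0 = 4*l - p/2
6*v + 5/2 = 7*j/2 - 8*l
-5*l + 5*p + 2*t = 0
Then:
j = 4/109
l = -6/109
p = -48/109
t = 105/109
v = -421/1308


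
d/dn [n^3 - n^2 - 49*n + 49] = 3*n^2 - 2*n - 49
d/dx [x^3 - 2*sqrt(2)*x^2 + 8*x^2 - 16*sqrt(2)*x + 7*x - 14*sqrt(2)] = 3*x^2 - 4*sqrt(2)*x + 16*x - 16*sqrt(2) + 7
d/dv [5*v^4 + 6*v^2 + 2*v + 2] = 20*v^3 + 12*v + 2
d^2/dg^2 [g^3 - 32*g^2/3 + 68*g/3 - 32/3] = 6*g - 64/3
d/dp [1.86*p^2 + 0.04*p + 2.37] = 3.72*p + 0.04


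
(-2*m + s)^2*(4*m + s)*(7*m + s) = 112*m^4 - 68*m^3*s - 12*m^2*s^2 + 7*m*s^3 + s^4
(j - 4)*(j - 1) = j^2 - 5*j + 4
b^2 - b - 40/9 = (b - 8/3)*(b + 5/3)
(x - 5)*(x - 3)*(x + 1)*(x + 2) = x^4 - 5*x^3 - 7*x^2 + 29*x + 30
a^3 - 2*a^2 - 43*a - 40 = (a - 8)*(a + 1)*(a + 5)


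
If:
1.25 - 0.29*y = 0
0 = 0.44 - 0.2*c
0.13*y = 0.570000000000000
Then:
No Solution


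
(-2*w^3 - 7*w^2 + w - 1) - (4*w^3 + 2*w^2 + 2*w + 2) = -6*w^3 - 9*w^2 - w - 3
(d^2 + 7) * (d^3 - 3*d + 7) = d^5 + 4*d^3 + 7*d^2 - 21*d + 49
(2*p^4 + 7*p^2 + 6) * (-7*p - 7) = -14*p^5 - 14*p^4 - 49*p^3 - 49*p^2 - 42*p - 42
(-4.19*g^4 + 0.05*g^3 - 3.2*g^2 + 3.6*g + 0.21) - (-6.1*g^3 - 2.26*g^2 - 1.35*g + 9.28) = -4.19*g^4 + 6.15*g^3 - 0.94*g^2 + 4.95*g - 9.07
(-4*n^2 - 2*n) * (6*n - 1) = -24*n^3 - 8*n^2 + 2*n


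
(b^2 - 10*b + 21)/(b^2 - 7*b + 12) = (b - 7)/(b - 4)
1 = 1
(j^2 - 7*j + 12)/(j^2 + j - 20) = (j - 3)/(j + 5)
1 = 1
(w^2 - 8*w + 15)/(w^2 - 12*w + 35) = (w - 3)/(w - 7)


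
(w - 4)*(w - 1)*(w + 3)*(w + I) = w^4 - 2*w^3 + I*w^3 - 11*w^2 - 2*I*w^2 + 12*w - 11*I*w + 12*I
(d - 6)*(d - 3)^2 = d^3 - 12*d^2 + 45*d - 54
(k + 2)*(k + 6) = k^2 + 8*k + 12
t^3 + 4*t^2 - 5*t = t*(t - 1)*(t + 5)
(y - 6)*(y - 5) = y^2 - 11*y + 30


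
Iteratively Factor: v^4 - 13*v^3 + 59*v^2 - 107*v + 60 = (v - 4)*(v^3 - 9*v^2 + 23*v - 15) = (v - 4)*(v - 3)*(v^2 - 6*v + 5) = (v - 5)*(v - 4)*(v - 3)*(v - 1)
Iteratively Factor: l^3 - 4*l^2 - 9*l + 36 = (l - 4)*(l^2 - 9) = (l - 4)*(l + 3)*(l - 3)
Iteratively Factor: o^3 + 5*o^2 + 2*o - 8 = (o - 1)*(o^2 + 6*o + 8) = (o - 1)*(o + 4)*(o + 2)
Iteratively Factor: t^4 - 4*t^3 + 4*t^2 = (t)*(t^3 - 4*t^2 + 4*t) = t*(t - 2)*(t^2 - 2*t) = t^2*(t - 2)*(t - 2)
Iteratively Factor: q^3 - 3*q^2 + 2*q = (q - 2)*(q^2 - q) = (q - 2)*(q - 1)*(q)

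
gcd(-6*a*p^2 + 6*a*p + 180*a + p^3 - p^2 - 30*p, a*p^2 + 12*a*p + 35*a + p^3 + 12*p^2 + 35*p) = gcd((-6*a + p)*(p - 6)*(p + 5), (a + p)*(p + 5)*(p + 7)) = p + 5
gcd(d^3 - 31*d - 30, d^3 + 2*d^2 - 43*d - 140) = d + 5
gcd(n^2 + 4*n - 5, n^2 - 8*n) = 1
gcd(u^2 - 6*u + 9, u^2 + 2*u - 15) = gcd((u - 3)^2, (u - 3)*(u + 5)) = u - 3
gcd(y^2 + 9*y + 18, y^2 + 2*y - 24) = y + 6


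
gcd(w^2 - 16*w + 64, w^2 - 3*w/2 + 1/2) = 1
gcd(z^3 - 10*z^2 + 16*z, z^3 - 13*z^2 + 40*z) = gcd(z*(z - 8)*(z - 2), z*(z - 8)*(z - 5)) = z^2 - 8*z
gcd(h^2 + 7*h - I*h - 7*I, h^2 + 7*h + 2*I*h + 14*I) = h + 7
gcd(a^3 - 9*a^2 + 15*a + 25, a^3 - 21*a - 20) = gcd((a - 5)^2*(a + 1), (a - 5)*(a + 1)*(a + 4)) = a^2 - 4*a - 5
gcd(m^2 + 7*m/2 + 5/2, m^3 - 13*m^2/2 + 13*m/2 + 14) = m + 1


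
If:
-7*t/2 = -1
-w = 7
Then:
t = 2/7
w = -7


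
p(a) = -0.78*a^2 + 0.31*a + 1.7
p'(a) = 0.31 - 1.56*a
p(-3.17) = -7.12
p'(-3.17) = 5.26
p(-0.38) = 1.47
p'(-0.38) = 0.90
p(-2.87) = -5.61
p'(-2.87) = 4.79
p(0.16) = 1.73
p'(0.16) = 0.06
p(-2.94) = -5.95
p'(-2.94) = 4.90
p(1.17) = 0.99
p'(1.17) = -1.52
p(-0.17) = 1.62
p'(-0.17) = 0.58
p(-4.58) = -16.08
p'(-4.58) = 7.45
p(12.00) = -106.90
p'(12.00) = -18.41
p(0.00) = 1.70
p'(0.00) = 0.31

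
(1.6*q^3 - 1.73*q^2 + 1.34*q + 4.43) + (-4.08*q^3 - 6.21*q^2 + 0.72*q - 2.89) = -2.48*q^3 - 7.94*q^2 + 2.06*q + 1.54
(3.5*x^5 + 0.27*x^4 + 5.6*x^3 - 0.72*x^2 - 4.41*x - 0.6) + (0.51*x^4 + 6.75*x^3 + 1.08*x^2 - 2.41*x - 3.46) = 3.5*x^5 + 0.78*x^4 + 12.35*x^3 + 0.36*x^2 - 6.82*x - 4.06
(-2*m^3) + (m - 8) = -2*m^3 + m - 8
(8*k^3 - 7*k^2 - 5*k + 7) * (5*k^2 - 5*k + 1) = 40*k^5 - 75*k^4 + 18*k^3 + 53*k^2 - 40*k + 7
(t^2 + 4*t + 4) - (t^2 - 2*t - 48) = 6*t + 52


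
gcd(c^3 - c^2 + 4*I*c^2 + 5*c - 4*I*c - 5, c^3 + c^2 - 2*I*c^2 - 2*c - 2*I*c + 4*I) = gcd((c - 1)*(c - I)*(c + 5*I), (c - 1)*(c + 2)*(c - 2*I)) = c - 1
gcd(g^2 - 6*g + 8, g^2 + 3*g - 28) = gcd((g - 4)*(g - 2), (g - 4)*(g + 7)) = g - 4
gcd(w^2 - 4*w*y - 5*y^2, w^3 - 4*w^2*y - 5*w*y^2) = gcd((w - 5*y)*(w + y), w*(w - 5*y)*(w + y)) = -w^2 + 4*w*y + 5*y^2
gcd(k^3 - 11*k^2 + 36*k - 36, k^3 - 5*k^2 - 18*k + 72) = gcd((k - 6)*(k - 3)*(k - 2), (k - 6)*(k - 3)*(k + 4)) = k^2 - 9*k + 18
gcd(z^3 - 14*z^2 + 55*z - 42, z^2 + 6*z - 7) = z - 1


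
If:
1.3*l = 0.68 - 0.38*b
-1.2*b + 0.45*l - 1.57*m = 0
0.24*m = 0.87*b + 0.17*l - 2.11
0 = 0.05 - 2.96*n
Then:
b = 2.01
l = -0.06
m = -1.55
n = 0.02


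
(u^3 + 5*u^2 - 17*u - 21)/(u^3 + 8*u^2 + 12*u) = (u^3 + 5*u^2 - 17*u - 21)/(u*(u^2 + 8*u + 12))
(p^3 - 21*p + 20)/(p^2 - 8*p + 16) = (p^2 + 4*p - 5)/(p - 4)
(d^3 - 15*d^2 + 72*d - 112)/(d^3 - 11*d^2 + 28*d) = (d - 4)/d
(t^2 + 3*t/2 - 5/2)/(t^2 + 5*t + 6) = (2*t^2 + 3*t - 5)/(2*(t^2 + 5*t + 6))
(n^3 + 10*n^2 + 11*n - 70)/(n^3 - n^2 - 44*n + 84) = (n + 5)/(n - 6)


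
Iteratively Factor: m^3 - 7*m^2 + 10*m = (m)*(m^2 - 7*m + 10) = m*(m - 2)*(m - 5)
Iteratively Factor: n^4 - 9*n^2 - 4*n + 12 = (n + 2)*(n^3 - 2*n^2 - 5*n + 6) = (n - 1)*(n + 2)*(n^2 - n - 6) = (n - 3)*(n - 1)*(n + 2)*(n + 2)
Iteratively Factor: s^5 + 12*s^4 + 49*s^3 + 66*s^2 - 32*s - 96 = (s + 4)*(s^4 + 8*s^3 + 17*s^2 - 2*s - 24) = (s + 3)*(s + 4)*(s^3 + 5*s^2 + 2*s - 8) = (s - 1)*(s + 3)*(s + 4)*(s^2 + 6*s + 8) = (s - 1)*(s + 3)*(s + 4)^2*(s + 2)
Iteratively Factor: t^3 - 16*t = (t - 4)*(t^2 + 4*t) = (t - 4)*(t + 4)*(t)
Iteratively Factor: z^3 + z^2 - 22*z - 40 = (z + 2)*(z^2 - z - 20) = (z + 2)*(z + 4)*(z - 5)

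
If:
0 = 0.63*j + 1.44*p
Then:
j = -2.28571428571429*p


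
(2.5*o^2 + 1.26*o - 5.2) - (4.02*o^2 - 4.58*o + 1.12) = -1.52*o^2 + 5.84*o - 6.32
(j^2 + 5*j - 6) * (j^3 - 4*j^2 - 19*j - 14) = j^5 + j^4 - 45*j^3 - 85*j^2 + 44*j + 84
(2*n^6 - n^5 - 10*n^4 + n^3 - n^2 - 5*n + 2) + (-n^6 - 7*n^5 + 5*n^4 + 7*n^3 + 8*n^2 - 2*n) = n^6 - 8*n^5 - 5*n^4 + 8*n^3 + 7*n^2 - 7*n + 2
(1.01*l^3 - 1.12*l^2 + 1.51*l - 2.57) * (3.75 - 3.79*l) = -3.8279*l^4 + 8.0323*l^3 - 9.9229*l^2 + 15.4028*l - 9.6375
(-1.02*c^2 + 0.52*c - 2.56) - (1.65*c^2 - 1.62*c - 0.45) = -2.67*c^2 + 2.14*c - 2.11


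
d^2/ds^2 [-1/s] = -2/s^3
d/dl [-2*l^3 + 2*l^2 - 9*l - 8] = -6*l^2 + 4*l - 9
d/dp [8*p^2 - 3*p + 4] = 16*p - 3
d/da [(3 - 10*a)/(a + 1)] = -13/(a + 1)^2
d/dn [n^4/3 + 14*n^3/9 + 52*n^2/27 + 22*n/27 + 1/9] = 4*n^3/3 + 14*n^2/3 + 104*n/27 + 22/27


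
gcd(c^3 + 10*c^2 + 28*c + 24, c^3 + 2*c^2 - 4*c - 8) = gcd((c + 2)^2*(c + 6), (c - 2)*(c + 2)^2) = c^2 + 4*c + 4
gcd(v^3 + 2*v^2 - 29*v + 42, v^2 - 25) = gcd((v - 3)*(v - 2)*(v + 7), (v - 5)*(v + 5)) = 1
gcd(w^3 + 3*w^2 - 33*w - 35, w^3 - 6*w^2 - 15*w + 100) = w - 5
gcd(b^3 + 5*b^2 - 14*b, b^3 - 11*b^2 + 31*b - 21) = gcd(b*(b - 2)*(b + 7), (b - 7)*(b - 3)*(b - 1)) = 1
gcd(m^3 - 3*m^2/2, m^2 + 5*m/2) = m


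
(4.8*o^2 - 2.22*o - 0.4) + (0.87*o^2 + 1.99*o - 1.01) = 5.67*o^2 - 0.23*o - 1.41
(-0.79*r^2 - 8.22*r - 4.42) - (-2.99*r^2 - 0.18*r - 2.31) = 2.2*r^2 - 8.04*r - 2.11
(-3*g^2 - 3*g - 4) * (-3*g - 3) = 9*g^3 + 18*g^2 + 21*g + 12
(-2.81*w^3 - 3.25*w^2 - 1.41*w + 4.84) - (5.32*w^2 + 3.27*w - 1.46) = -2.81*w^3 - 8.57*w^2 - 4.68*w + 6.3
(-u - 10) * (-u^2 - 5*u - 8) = u^3 + 15*u^2 + 58*u + 80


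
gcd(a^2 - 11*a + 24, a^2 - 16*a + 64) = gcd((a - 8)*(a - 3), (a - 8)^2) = a - 8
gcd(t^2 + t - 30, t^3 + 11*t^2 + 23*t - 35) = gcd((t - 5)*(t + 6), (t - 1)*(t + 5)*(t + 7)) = 1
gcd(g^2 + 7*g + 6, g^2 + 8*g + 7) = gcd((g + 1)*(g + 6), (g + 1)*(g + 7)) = g + 1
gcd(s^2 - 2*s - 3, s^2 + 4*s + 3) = s + 1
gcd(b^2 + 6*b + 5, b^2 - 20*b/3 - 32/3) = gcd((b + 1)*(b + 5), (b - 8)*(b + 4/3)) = 1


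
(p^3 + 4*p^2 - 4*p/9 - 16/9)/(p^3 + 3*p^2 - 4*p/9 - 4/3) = (p + 4)/(p + 3)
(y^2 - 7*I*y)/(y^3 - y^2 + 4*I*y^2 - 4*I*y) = (y - 7*I)/(y^2 - y + 4*I*y - 4*I)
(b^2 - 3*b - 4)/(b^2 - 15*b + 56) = (b^2 - 3*b - 4)/(b^2 - 15*b + 56)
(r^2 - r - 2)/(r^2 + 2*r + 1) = (r - 2)/(r + 1)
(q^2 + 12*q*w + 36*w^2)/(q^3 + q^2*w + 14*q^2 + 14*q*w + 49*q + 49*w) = (q^2 + 12*q*w + 36*w^2)/(q^3 + q^2*w + 14*q^2 + 14*q*w + 49*q + 49*w)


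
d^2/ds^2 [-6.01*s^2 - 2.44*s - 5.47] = -12.0200000000000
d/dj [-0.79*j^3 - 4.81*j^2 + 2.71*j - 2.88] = -2.37*j^2 - 9.62*j + 2.71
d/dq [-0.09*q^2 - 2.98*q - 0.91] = -0.18*q - 2.98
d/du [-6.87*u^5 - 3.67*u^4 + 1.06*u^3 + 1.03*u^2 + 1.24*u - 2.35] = -34.35*u^4 - 14.68*u^3 + 3.18*u^2 + 2.06*u + 1.24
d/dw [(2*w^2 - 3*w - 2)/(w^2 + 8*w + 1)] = (19*w^2 + 8*w + 13)/(w^4 + 16*w^3 + 66*w^2 + 16*w + 1)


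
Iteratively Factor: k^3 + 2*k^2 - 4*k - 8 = (k - 2)*(k^2 + 4*k + 4) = (k - 2)*(k + 2)*(k + 2)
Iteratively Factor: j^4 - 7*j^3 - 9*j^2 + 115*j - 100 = (j - 1)*(j^3 - 6*j^2 - 15*j + 100) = (j - 5)*(j - 1)*(j^2 - j - 20) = (j - 5)^2*(j - 1)*(j + 4)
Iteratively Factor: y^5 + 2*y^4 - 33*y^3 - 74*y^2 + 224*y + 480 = (y + 4)*(y^4 - 2*y^3 - 25*y^2 + 26*y + 120) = (y + 2)*(y + 4)*(y^3 - 4*y^2 - 17*y + 60) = (y - 5)*(y + 2)*(y + 4)*(y^2 + y - 12) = (y - 5)*(y - 3)*(y + 2)*(y + 4)*(y + 4)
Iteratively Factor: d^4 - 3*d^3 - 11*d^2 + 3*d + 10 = (d + 1)*(d^3 - 4*d^2 - 7*d + 10) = (d + 1)*(d + 2)*(d^2 - 6*d + 5) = (d - 1)*(d + 1)*(d + 2)*(d - 5)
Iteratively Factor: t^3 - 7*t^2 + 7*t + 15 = (t - 3)*(t^2 - 4*t - 5) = (t - 3)*(t + 1)*(t - 5)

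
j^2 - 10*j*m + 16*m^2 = (j - 8*m)*(j - 2*m)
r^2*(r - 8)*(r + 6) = r^4 - 2*r^3 - 48*r^2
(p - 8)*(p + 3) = p^2 - 5*p - 24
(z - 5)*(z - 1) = z^2 - 6*z + 5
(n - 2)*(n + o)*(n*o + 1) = n^3*o + n^2*o^2 - 2*n^2*o + n^2 - 2*n*o^2 + n*o - 2*n - 2*o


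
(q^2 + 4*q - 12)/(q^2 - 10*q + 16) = (q + 6)/(q - 8)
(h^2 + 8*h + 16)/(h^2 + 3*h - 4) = (h + 4)/(h - 1)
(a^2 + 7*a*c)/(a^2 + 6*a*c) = (a + 7*c)/(a + 6*c)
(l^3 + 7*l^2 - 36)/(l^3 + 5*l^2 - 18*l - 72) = (l - 2)/(l - 4)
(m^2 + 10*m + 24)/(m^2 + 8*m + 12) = (m + 4)/(m + 2)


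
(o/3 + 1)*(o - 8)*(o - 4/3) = o^3/3 - 19*o^2/9 - 52*o/9 + 32/3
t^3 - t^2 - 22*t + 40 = (t - 4)*(t - 2)*(t + 5)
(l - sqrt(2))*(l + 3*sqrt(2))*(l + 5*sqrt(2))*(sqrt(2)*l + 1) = sqrt(2)*l^4 + 15*l^3 + 21*sqrt(2)*l^2 - 46*l - 30*sqrt(2)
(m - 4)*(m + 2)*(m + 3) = m^3 + m^2 - 14*m - 24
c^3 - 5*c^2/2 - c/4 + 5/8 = (c - 5/2)*(c - 1/2)*(c + 1/2)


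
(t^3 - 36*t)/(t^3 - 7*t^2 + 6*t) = (t + 6)/(t - 1)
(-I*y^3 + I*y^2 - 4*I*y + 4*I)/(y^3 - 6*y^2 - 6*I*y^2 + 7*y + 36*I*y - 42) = I*(-y^3 + y^2 - 4*y + 4)/(y^3 - 6*y^2*(1 + I) + y*(7 + 36*I) - 42)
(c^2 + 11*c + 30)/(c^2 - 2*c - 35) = (c + 6)/(c - 7)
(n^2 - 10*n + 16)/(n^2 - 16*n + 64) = (n - 2)/(n - 8)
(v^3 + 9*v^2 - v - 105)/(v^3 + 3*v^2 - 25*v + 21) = (v + 5)/(v - 1)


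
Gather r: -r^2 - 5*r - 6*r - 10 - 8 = -r^2 - 11*r - 18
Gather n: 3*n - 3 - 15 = 3*n - 18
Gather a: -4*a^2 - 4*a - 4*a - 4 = -4*a^2 - 8*a - 4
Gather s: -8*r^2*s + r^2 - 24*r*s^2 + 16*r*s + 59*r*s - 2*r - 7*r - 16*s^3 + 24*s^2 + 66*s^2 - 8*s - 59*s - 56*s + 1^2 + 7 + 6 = r^2 - 9*r - 16*s^3 + s^2*(90 - 24*r) + s*(-8*r^2 + 75*r - 123) + 14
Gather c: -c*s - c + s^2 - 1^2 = c*(-s - 1) + s^2 - 1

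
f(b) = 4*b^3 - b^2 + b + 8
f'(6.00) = 421.00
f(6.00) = 842.00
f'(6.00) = 421.00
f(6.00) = 842.00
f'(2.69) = 82.45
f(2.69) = 81.31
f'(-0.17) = 1.69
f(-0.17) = 7.78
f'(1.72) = 33.06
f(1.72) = 27.12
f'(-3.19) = 129.49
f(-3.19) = -135.21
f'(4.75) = 262.25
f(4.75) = 418.88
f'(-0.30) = 2.68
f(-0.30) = 7.50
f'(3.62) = 151.01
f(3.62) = 188.27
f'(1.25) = 17.25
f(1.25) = 15.50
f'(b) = 12*b^2 - 2*b + 1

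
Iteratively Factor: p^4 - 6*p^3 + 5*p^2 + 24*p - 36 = (p - 3)*(p^3 - 3*p^2 - 4*p + 12) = (p - 3)*(p - 2)*(p^2 - p - 6) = (p - 3)*(p - 2)*(p + 2)*(p - 3)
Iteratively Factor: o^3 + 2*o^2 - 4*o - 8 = (o - 2)*(o^2 + 4*o + 4) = (o - 2)*(o + 2)*(o + 2)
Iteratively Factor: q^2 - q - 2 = (q + 1)*(q - 2)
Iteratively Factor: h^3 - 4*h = (h)*(h^2 - 4) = h*(h - 2)*(h + 2)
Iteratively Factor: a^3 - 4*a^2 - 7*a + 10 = (a - 1)*(a^2 - 3*a - 10) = (a - 5)*(a - 1)*(a + 2)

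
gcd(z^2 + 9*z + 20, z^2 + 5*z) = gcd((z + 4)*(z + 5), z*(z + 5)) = z + 5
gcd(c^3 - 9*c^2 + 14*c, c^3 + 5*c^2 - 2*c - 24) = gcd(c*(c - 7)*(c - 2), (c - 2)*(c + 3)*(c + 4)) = c - 2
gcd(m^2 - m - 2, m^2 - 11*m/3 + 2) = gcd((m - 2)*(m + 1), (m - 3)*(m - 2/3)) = 1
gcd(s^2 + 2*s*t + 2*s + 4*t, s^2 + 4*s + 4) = s + 2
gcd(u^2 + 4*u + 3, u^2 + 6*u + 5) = u + 1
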